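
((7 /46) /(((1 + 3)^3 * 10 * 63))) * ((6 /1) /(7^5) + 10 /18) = 84089 /40078644480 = 0.00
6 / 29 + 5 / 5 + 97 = 2848 / 29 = 98.21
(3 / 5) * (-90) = -54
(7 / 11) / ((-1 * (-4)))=7 / 44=0.16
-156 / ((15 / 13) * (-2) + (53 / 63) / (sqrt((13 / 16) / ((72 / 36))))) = 6771492 * sqrt(26) / 600889 + 60368490 / 600889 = 157.93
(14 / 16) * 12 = 21 / 2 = 10.50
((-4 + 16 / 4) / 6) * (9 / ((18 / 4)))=0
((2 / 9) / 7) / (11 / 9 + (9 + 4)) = 1 / 448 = 0.00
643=643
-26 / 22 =-13 / 11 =-1.18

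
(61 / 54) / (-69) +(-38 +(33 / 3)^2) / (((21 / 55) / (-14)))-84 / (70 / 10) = -11384233 / 3726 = -3055.35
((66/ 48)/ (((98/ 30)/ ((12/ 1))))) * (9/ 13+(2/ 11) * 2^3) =10.84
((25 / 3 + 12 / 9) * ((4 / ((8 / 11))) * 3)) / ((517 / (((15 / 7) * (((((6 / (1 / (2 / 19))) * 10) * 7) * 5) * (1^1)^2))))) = 146.14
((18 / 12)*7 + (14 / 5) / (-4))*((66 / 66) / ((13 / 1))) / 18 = 49 / 1170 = 0.04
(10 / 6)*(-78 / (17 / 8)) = -61.18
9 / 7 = 1.29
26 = 26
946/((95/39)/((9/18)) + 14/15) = 92235/566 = 162.96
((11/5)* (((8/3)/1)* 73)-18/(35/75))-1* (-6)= 41548/105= 395.70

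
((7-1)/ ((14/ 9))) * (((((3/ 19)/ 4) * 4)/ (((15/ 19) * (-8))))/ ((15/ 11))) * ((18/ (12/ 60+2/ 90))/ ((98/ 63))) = -72171/ 19600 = -3.68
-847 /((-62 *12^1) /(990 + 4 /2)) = 3388 /3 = 1129.33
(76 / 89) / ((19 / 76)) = 304 / 89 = 3.42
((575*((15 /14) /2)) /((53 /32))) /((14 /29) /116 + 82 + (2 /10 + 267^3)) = 580290000 /59388938803957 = 0.00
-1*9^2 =-81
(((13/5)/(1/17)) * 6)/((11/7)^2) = 64974/605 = 107.40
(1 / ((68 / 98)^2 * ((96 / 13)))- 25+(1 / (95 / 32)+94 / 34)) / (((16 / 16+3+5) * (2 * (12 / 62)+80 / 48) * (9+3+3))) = -7065024403 / 90614678400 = -0.08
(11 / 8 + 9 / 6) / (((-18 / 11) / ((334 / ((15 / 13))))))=-549263 / 1080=-508.58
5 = 5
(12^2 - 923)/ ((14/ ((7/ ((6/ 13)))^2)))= -12799.40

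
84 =84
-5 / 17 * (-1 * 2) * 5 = 50 / 17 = 2.94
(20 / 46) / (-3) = -10 / 69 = -0.14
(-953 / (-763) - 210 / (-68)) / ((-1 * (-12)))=112517 / 311304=0.36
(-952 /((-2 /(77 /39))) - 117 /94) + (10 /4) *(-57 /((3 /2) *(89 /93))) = 273835415 /326274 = 839.28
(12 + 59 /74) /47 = 947 /3478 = 0.27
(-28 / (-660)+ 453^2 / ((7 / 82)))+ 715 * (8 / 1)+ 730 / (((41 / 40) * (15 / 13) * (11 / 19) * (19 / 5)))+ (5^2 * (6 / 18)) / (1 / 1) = 38040047268 / 15785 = 2409885.79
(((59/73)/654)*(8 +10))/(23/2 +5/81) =28674/14903461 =0.00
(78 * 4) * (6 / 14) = 936 / 7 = 133.71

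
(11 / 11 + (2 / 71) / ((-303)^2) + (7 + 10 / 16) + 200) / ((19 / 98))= 533084460643 / 495401364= 1076.07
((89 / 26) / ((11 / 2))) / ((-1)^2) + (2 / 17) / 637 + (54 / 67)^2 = 680250755 / 534725191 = 1.27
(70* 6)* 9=3780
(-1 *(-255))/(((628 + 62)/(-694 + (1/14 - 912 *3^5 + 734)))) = -52735071/644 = -81886.76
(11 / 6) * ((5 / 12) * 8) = 55 / 9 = 6.11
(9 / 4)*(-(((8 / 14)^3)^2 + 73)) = -77332257 / 470596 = -164.33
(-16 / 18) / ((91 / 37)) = -296 / 819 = -0.36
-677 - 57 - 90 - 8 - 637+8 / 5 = -7337 / 5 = -1467.40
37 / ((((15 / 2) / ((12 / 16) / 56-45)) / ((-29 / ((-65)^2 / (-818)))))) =-1474120663 / 1183000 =-1246.09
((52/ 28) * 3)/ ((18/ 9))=39/ 14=2.79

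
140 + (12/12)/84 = 11761/84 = 140.01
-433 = -433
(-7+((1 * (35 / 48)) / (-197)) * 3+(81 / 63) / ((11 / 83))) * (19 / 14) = 12405499 / 3397856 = 3.65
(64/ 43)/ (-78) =-32/ 1677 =-0.02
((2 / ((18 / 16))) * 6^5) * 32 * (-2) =-884736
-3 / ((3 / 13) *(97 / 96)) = -1248 / 97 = -12.87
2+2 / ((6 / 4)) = 10 / 3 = 3.33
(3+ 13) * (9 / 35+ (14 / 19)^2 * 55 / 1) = 481.90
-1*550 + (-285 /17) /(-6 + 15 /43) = -753265 /1377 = -547.03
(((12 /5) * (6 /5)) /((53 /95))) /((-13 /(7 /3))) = -3192 /3445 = -0.93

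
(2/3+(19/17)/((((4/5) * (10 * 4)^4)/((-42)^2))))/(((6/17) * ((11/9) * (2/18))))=156898233/11264000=13.93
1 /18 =0.06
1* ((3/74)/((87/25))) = 25/2146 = 0.01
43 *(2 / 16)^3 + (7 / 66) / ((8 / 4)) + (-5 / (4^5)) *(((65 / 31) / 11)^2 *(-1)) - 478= -170699873791 / 357215232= -477.86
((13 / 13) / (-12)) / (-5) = 1 / 60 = 0.02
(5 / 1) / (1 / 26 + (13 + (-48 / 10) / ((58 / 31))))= 18850 / 39483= 0.48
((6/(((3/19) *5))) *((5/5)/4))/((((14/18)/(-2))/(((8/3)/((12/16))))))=-608/35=-17.37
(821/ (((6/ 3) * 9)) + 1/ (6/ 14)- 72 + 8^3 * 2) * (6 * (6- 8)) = -35998/ 3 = -11999.33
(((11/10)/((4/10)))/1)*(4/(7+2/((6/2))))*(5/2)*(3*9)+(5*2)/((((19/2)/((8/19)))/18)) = 1740735/16606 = 104.83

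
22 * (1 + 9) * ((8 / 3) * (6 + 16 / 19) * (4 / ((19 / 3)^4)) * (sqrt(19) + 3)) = 73.44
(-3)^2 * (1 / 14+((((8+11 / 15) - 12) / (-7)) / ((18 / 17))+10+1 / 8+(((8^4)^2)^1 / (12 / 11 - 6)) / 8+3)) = -1076503661 / 280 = -3844655.93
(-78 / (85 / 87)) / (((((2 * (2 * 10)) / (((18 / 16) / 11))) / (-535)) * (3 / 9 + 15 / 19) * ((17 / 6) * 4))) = 558735489 / 65105920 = 8.58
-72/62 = -36/31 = -1.16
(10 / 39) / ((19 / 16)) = 160 / 741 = 0.22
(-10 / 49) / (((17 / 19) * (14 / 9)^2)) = -7695 / 81634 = -0.09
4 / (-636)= -0.01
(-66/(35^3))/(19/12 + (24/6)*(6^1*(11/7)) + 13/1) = -792/26907125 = -0.00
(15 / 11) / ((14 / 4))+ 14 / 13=1468 / 1001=1.47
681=681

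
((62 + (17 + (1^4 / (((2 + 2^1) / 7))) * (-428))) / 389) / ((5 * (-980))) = 67 / 190610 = 0.00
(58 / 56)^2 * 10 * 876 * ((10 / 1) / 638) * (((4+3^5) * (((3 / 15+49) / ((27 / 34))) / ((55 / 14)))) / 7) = 1457842412 / 17787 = 81961.12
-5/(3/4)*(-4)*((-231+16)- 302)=-41360/3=-13786.67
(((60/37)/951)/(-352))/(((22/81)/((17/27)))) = -255/22707344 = -0.00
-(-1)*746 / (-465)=-746 / 465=-1.60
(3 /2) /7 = 0.21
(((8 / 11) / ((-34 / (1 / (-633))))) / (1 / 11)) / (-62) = -2 / 333591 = -0.00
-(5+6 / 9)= -17 / 3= -5.67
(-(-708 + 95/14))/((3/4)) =19634/21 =934.95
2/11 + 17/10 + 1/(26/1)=1373/715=1.92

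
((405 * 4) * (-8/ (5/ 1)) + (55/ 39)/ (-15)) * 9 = -303275/ 13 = -23328.85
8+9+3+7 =27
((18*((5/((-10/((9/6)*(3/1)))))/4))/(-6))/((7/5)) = 135/112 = 1.21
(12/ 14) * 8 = 48/ 7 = 6.86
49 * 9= 441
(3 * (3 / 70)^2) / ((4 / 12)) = 81 / 4900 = 0.02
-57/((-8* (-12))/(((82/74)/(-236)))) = 779/279424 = 0.00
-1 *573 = -573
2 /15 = 0.13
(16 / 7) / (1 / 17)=272 / 7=38.86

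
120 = 120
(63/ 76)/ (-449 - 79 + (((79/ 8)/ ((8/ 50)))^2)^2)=16515072/ 289072113107443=0.00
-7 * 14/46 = -49/23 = -2.13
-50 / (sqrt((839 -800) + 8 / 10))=-7.93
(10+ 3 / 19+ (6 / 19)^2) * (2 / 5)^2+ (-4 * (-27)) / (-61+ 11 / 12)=-1016948 / 6507025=-0.16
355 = 355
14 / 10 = 7 / 5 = 1.40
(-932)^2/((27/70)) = 60803680/27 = 2251988.15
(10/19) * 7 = 3.68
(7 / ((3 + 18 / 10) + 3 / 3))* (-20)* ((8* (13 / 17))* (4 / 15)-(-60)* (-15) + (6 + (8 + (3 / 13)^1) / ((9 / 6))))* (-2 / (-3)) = 91467040 / 6409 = 14271.66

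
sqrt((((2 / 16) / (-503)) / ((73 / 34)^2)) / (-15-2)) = sqrt(17102) / 73438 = 0.00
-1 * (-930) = 930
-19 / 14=-1.36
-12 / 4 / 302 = -3 / 302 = -0.01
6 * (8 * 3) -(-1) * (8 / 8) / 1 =145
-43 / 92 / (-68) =43 / 6256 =0.01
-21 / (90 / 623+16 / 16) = -13083 / 713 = -18.35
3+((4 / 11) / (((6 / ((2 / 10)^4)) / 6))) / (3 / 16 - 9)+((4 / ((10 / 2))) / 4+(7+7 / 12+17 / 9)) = 12.67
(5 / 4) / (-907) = -5 / 3628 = -0.00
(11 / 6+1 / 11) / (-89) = -127 / 5874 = -0.02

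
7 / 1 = 7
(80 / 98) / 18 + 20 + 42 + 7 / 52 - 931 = -19923781 / 22932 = -868.82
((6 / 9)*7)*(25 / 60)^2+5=5.81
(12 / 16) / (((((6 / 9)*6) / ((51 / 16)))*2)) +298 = 152729 / 512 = 298.30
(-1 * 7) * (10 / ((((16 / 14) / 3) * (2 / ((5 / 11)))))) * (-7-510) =172725 / 8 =21590.62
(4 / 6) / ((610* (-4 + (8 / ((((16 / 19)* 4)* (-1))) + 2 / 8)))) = -8 / 44835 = -0.00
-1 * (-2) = 2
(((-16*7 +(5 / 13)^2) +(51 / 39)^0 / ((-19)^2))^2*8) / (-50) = -186257750026384 / 93052452025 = -2001.64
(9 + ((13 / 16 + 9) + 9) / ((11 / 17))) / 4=6701 / 704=9.52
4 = 4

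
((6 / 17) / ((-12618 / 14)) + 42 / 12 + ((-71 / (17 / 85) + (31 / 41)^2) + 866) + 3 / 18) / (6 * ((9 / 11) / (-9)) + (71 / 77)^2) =61196129358595 / 36198685939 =1690.56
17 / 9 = 1.89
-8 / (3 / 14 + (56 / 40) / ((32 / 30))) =-896 / 171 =-5.24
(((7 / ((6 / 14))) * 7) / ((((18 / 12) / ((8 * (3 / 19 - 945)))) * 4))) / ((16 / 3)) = -513128 / 19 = -27006.74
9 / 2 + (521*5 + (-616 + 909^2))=1656549 / 2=828274.50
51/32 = 1.59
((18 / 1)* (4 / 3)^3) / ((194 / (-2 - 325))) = -6976 / 97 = -71.92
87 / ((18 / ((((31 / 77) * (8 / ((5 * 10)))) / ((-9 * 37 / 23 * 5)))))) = -41354 / 9615375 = -0.00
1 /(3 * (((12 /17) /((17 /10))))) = 289 /360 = 0.80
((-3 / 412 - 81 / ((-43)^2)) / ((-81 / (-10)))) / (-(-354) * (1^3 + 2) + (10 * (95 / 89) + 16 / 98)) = -282876265 / 48115820548872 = -0.00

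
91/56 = 13/8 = 1.62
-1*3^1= -3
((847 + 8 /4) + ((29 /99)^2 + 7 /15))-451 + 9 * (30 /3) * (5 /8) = 454.80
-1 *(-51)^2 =-2601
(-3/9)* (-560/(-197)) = -560/591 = -0.95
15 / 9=5 / 3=1.67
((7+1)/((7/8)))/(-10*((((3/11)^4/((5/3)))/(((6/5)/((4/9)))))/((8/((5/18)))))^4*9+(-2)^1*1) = -6022722992678130286592/1317470654648341197067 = -4.57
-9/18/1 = -1/2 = -0.50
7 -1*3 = 4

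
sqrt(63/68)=3 * sqrt(119)/34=0.96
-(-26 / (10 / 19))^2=-61009 / 25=-2440.36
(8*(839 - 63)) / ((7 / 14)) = 12416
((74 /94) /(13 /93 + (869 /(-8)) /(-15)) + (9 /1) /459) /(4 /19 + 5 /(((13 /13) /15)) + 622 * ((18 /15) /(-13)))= 1140345895 /160723229319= 0.01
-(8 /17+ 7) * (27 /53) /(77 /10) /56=-17145 /1942556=-0.01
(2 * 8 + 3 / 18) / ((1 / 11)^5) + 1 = 15621953 / 6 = 2603658.83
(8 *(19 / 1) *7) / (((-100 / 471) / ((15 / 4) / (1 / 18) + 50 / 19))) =-1757301 / 5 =-351460.20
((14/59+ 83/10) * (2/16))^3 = 1.22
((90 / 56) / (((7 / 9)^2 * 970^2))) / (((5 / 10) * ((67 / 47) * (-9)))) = -3807 / 8649129160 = -0.00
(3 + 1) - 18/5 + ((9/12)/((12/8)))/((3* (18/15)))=97/180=0.54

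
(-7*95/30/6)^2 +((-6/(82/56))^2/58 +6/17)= 15349445845/1074037968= 14.29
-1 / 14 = -0.07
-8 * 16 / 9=-128 / 9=-14.22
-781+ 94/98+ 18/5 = -190228/245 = -776.44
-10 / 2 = -5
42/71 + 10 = 752/71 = 10.59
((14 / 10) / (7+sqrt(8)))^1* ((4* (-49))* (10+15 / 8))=-45619 / 82+6517* sqrt(2) / 41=-331.54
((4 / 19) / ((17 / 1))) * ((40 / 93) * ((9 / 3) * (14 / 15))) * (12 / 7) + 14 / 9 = 142486 / 90117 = 1.58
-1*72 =-72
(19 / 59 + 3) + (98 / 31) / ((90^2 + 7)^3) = 3237414326343050 / 974527781907647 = 3.32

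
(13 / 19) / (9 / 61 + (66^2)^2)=793 / 21991719195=0.00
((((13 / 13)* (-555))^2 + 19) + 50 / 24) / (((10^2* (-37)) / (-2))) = 3696553 / 22200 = 166.51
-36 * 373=-13428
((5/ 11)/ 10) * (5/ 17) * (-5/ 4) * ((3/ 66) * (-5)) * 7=875/ 32912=0.03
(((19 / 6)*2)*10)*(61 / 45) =2318 / 27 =85.85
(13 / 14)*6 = 5.57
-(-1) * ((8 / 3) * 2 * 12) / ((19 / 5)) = 320 / 19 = 16.84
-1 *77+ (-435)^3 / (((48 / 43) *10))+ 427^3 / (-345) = -7599603.89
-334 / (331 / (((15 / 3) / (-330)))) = 167 / 10923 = 0.02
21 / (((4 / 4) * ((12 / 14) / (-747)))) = -36603 / 2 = -18301.50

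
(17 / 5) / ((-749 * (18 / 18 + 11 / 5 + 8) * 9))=-0.00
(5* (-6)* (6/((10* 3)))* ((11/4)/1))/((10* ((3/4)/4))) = -44/5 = -8.80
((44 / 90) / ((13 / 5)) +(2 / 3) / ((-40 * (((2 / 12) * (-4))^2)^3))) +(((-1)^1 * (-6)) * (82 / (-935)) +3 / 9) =-5452021 / 28005120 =-0.19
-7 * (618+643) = -8827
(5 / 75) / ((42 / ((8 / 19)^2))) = 32 / 113715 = 0.00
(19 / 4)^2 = 361 / 16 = 22.56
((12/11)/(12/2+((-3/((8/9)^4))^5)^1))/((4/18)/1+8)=-20752587082923245568/399863279083979798344103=-0.00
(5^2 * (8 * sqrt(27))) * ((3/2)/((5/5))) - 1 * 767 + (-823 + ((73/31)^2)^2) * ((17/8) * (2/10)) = -20385918247/18470420 + 900 * sqrt(3) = 455.14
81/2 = 40.50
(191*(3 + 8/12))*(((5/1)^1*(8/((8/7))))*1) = 73535/3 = 24511.67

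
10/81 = 0.12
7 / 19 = 0.37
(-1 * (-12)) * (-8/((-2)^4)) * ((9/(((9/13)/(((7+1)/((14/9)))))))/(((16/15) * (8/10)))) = -26325/56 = -470.09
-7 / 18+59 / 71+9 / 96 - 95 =-1931603 / 20448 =-94.46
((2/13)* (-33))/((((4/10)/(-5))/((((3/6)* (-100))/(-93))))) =13750/403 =34.12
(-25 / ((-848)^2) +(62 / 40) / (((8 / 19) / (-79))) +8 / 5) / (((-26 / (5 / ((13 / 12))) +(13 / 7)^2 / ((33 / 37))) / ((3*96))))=15133547184525 / 320911396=47158.02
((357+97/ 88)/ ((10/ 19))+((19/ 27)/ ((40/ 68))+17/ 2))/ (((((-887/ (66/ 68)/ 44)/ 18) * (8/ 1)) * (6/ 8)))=-180362083/ 1809480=-99.68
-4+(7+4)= 7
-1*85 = -85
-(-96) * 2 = 192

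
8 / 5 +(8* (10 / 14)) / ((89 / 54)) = 15784 / 3115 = 5.07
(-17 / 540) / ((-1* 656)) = 17 / 354240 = 0.00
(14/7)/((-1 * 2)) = -1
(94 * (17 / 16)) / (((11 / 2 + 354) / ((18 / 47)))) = 153 / 1438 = 0.11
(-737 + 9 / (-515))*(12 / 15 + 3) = -7211716 / 2575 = -2800.67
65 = 65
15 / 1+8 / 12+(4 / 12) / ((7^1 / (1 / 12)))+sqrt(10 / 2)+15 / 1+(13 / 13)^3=33.91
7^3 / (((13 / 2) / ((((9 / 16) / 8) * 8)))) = 3087 / 104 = 29.68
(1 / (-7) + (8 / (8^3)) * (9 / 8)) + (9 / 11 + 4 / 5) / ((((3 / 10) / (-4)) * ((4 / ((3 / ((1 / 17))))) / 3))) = -32540491 / 39424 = -825.40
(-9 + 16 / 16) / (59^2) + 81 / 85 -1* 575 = -169852594 / 295885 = -574.05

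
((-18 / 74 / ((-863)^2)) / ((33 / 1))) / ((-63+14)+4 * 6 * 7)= -3 / 36071396977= -0.00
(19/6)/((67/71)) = 1349/402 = 3.36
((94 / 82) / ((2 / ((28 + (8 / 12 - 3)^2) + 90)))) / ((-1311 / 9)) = -52217 / 107502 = -0.49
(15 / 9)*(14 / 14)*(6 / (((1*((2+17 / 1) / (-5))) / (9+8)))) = -44.74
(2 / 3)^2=0.44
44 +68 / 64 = 45.06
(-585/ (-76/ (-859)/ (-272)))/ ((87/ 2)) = 22780680/ 551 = 41344.25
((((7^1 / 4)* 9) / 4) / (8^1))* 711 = 44793 / 128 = 349.95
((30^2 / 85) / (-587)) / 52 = -45 / 129727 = -0.00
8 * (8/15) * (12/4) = 64/5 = 12.80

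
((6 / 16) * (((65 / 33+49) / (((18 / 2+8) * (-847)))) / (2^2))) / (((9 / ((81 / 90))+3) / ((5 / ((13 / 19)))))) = -79895 / 428283856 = -0.00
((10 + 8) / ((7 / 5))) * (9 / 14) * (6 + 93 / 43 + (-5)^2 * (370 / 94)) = 87225660 / 99029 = 880.81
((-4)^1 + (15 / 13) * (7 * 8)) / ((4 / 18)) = 3546 / 13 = 272.77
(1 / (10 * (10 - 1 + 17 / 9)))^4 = 6561 / 922368160000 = 0.00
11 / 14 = 0.79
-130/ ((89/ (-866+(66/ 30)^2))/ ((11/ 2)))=3078647/ 445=6918.31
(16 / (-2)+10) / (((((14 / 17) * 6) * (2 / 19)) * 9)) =323 / 756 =0.43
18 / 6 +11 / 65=3.17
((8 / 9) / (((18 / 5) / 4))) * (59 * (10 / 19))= 47200 / 1539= 30.67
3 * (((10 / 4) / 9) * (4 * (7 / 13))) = 70 / 39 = 1.79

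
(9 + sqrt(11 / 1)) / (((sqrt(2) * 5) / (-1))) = sqrt(2) * (-9 - sqrt(11)) / 10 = -1.74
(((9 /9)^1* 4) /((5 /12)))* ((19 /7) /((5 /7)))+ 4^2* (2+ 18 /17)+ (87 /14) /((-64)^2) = 2081853551 /24371200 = 85.42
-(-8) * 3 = 24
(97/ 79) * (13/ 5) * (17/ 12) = 21437/ 4740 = 4.52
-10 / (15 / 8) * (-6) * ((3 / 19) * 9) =45.47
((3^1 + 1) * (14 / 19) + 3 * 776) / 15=44288 / 285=155.40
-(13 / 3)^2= -169 / 9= -18.78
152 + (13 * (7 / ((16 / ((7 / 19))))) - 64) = 27389 / 304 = 90.10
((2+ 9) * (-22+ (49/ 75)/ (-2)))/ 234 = -36839/ 35100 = -1.05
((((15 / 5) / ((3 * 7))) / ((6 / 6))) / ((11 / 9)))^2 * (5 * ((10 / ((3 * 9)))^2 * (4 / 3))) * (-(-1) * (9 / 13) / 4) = 500 / 231231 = 0.00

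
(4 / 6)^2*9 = 4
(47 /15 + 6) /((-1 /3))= -137 /5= -27.40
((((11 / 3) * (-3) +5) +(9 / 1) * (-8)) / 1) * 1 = -78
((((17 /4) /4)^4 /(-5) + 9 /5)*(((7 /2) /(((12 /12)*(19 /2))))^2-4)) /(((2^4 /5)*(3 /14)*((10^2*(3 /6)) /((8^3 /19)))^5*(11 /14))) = -9677193697296384 /19204275642578125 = -0.50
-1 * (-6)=6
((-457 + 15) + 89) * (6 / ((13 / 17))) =-36006 / 13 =-2769.69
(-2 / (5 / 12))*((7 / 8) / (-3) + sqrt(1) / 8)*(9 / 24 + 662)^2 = 350992.51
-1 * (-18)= 18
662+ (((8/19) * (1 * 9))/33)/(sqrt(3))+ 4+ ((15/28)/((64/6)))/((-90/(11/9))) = 8 * sqrt(3)/209+ 10741237/16128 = 666.07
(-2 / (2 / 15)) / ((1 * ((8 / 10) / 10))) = -375 / 2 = -187.50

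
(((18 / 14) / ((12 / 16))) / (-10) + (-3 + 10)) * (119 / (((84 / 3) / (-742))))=-215339 / 10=-21533.90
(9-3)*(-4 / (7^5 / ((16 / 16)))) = -24 / 16807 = -0.00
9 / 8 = 1.12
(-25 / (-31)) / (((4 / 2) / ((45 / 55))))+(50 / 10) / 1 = 3635 / 682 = 5.33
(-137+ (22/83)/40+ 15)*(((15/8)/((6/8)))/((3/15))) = -1012545/664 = -1524.92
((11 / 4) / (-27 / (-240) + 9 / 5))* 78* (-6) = -11440 / 17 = -672.94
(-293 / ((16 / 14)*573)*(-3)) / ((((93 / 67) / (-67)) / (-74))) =340656743 / 71052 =4794.47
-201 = -201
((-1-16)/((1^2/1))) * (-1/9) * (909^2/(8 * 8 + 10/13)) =20289789/842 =24097.14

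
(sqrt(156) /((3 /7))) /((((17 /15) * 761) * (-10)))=-7 * sqrt(39) /12937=-0.00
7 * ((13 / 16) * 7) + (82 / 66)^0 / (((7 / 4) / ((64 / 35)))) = 160161 / 3920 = 40.86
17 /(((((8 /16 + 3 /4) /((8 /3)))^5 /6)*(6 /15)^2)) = 285212672 /10125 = 28169.15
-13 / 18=-0.72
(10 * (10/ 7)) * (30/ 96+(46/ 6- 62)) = -771.73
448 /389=1.15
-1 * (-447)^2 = -199809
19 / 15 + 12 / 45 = 23 / 15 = 1.53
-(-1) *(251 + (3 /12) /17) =17069 /68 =251.01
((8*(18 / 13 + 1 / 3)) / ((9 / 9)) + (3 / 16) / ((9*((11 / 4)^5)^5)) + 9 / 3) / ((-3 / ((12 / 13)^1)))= -283002519241307941147957854140 / 54931959132979047075207937257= -5.15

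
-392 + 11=-381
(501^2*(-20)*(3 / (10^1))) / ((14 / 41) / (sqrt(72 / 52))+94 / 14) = -7496056010646 / 33357535+63536887134*sqrt(26) / 33357535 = -215006.30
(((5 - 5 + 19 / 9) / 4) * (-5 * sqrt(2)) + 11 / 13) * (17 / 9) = 187 / 117 - 1615 * sqrt(2) / 324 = -5.45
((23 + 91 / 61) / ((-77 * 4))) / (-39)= 249 / 122122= 0.00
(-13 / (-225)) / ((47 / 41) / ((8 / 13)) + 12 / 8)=4264 / 248175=0.02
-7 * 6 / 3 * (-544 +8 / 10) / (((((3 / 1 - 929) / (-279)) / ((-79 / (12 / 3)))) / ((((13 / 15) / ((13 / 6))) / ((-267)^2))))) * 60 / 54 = -46560388 / 165034035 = -0.28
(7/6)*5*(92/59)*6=3220/59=54.58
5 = 5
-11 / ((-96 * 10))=11 / 960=0.01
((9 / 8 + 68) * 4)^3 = 21139047.12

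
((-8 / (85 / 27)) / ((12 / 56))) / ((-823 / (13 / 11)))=13104 / 769505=0.02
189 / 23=8.22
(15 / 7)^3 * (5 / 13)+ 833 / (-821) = 10140028 / 3660839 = 2.77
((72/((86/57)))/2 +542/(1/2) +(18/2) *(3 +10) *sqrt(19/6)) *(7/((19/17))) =4641 *sqrt(114)/38 +5668922/817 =8242.71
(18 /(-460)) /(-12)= 0.00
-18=-18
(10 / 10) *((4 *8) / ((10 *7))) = 16 / 35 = 0.46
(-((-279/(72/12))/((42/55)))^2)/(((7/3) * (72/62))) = -90117775/65856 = -1368.41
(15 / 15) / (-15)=-1 / 15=-0.07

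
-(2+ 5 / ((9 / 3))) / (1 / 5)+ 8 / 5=-251 / 15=-16.73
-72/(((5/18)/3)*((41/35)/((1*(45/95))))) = -244944/779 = -314.43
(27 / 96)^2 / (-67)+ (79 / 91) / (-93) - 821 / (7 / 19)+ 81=-1246866491839 / 580629504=-2147.44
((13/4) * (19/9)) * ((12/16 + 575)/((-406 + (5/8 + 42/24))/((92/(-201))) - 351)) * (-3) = -26166686/1172079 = -22.33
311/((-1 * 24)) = -311/24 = -12.96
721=721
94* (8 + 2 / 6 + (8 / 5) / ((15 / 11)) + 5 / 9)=212816 / 225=945.85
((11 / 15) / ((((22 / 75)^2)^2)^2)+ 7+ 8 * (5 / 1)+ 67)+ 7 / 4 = 67319387210447 / 4988715776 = 13494.33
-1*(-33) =33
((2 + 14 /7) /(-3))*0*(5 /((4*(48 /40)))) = 0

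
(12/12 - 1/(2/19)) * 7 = -119/2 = -59.50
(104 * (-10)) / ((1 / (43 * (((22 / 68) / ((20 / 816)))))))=-590304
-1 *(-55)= 55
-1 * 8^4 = -4096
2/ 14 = 0.14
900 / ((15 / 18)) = 1080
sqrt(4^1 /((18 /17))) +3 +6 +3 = sqrt(34) /3 +12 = 13.94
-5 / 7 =-0.71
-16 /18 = -0.89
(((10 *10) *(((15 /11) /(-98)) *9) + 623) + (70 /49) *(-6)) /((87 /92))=29847284 /46893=636.50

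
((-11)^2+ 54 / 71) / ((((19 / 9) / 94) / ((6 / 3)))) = 769860 / 71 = 10843.10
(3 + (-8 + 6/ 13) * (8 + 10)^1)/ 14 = -1725/ 182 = -9.48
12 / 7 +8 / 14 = 16 / 7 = 2.29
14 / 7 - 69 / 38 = 7 / 38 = 0.18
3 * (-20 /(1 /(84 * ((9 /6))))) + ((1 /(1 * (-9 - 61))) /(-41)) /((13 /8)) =-141031796 /18655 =-7560.00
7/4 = 1.75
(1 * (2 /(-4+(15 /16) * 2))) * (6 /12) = -0.47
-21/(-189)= 1/9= 0.11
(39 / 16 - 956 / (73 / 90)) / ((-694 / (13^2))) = 232171017 / 810592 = 286.42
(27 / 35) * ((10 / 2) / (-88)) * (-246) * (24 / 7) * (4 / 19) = 79704 / 10241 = 7.78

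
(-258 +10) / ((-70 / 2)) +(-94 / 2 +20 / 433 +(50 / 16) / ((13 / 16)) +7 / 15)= -21014768 / 591045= -35.56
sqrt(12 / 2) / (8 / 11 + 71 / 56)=616 * sqrt(6) / 1229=1.23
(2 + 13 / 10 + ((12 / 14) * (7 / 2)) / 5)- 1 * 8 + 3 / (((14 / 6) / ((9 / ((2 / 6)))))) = 2143 / 70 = 30.61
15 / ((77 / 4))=60 / 77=0.78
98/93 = 1.05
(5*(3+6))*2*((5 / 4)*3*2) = 675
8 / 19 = 0.42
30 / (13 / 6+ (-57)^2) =180 / 19507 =0.01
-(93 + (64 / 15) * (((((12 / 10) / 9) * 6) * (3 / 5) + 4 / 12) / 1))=-108529 / 1125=-96.47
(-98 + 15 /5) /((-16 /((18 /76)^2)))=405 /1216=0.33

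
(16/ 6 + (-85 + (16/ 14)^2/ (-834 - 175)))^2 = 149135850470161/ 21999712329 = 6778.99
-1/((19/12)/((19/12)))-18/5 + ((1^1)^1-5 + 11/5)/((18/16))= -31/5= -6.20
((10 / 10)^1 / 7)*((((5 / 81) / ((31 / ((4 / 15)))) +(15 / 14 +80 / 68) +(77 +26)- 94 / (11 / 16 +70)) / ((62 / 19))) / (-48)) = -1334545247279 / 14080472917056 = -0.09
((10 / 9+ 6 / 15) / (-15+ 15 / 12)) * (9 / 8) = -34 / 275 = -0.12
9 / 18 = 1 / 2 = 0.50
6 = 6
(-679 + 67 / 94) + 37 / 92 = -2931175 / 4324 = -677.89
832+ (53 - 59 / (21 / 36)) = 5487 / 7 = 783.86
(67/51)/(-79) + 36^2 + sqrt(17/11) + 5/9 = sqrt(187)/11 + 15671266/12087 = 1297.78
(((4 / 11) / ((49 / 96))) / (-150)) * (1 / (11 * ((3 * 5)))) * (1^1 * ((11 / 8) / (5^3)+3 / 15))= -1688 / 277921875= -0.00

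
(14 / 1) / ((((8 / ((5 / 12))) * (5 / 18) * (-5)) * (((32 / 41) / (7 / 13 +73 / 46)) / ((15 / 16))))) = -3282993 / 2449408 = -1.34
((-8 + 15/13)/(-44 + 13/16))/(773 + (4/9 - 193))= 1602/5865899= 0.00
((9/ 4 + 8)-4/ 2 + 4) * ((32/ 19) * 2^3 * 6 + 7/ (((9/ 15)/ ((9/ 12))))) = 333641/ 304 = 1097.50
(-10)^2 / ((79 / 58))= 5800 / 79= 73.42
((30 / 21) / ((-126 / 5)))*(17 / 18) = -425 / 7938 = -0.05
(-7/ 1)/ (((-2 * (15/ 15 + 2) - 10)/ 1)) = 7/ 16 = 0.44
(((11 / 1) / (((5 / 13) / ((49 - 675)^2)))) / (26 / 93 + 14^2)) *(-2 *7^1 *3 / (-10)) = 54721368702 / 228175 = 239821.93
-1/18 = -0.06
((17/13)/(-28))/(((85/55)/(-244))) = 671/91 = 7.37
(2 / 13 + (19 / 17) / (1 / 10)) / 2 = 1252 / 221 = 5.67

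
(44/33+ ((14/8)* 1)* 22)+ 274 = 1883/6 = 313.83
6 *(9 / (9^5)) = 2 / 2187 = 0.00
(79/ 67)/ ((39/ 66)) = 1738/ 871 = 2.00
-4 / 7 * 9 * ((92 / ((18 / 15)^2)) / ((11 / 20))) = -46000 / 77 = -597.40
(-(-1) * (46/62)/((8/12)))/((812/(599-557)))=207/3596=0.06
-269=-269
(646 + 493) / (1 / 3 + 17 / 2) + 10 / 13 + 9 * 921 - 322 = 5578635 / 689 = 8096.71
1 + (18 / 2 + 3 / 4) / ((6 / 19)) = 255 / 8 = 31.88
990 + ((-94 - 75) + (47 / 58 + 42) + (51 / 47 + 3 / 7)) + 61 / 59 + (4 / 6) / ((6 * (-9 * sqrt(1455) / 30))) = 975378669 / 1125838 - 2 * sqrt(1455) / 7857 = 866.35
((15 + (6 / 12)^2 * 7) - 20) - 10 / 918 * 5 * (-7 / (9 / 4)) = -3.08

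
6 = 6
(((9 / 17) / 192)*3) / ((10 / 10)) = 0.01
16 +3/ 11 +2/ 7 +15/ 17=22830/ 1309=17.44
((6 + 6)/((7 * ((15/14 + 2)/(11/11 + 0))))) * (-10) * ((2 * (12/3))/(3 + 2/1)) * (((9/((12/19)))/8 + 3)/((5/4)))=-7344/215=-34.16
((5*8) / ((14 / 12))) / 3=80 / 7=11.43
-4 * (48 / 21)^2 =-1024 / 49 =-20.90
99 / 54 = 11 / 6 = 1.83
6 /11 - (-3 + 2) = 17 /11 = 1.55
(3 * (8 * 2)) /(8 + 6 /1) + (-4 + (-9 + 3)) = -46 /7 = -6.57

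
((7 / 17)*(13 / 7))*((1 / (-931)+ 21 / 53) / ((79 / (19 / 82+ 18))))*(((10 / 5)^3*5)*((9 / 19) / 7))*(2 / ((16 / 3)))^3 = 230208255225 / 23126879359808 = 0.01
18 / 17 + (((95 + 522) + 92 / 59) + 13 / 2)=1255993 / 2006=626.12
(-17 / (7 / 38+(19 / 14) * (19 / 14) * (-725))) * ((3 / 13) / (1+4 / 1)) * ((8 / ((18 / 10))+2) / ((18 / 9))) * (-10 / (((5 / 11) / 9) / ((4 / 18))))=-80781008 / 969557355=-0.08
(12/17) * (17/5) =12/5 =2.40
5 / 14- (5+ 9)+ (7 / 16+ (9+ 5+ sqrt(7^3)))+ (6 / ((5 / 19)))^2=539.15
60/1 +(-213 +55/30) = -907/6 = -151.17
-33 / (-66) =1 / 2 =0.50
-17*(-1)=17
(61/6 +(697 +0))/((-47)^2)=4243/13254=0.32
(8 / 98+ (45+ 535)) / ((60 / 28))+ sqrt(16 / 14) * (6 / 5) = 12 * sqrt(14) / 35+ 28424 / 105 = 271.99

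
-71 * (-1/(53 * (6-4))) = 71/106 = 0.67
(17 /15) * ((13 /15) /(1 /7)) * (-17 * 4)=-105196 /225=-467.54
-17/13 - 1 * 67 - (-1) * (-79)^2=80245/13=6172.69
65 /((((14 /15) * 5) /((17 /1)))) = 3315 /14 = 236.79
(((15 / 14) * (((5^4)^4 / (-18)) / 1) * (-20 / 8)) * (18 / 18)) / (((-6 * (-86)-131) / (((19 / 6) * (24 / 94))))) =14495849609375 / 303996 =47684343.25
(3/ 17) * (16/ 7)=48/ 119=0.40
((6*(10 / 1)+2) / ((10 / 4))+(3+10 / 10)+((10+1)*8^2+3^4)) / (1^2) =4069 / 5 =813.80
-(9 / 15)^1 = -3 / 5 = -0.60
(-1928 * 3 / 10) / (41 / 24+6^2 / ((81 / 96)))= -23136 / 1775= -13.03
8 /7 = 1.14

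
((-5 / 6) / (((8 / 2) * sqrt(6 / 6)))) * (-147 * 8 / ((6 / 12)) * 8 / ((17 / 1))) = 3920 / 17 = 230.59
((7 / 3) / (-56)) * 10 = -5 / 12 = -0.42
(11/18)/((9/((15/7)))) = 55/378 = 0.15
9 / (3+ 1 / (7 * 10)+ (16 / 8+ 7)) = 630 / 841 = 0.75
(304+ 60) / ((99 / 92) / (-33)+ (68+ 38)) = 33488 / 9749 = 3.44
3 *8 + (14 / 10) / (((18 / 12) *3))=1094 / 45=24.31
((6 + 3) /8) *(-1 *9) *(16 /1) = -162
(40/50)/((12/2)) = 0.13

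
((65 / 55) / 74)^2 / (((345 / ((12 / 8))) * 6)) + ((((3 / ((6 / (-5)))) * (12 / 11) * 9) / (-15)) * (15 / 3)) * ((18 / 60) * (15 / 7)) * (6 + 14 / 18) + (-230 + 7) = -1199171058497 / 6400677360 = -187.35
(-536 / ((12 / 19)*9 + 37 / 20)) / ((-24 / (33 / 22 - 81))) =-674690 / 2863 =-235.66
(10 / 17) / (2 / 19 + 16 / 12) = 285 / 697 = 0.41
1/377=0.00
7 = 7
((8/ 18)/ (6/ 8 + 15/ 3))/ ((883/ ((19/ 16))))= 19/ 182781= 0.00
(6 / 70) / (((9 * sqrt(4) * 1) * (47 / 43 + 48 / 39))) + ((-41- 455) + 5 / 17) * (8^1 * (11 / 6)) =-33715743337 / 4637430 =-7270.35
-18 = -18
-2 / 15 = -0.13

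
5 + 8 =13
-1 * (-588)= 588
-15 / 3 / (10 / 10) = -5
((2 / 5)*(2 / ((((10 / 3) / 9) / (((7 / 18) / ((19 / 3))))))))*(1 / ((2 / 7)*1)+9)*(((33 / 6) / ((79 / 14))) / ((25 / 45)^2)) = 5.24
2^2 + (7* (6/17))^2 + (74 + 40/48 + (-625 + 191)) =-605275/1734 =-349.06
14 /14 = 1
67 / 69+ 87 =6070 / 69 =87.97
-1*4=-4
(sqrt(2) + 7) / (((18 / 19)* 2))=19* sqrt(2) / 36 + 133 / 36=4.44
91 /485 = 0.19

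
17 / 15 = 1.13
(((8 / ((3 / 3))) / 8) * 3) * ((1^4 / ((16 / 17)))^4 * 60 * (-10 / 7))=-18792225 / 57344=-327.71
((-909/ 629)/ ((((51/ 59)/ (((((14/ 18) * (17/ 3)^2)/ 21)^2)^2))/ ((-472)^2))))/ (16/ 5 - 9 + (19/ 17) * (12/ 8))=5447532530258410880/ 30145575669579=180707.53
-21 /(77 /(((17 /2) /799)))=-3 /1034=-0.00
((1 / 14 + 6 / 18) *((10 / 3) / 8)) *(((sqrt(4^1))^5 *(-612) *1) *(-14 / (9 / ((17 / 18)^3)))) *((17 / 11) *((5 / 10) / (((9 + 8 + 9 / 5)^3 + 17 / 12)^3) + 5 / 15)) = 43481348936963903331679284460 / 19501295474993280703363071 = 2229.66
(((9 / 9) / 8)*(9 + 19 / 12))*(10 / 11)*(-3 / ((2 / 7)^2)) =-44.20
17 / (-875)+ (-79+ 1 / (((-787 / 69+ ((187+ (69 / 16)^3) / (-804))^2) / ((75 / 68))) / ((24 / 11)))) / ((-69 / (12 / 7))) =20661364287463122661303 / 10603198166346999973375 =1.95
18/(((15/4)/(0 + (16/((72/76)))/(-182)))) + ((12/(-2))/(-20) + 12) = 32363/2730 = 11.85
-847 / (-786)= 847 / 786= 1.08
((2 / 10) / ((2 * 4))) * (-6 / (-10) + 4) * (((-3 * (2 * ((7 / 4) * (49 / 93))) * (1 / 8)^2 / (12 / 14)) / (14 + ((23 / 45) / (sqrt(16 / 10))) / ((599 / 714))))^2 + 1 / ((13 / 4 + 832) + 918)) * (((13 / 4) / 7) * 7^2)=4788838123719076417254983901 / 2940700441856250515905917747200 - 62077747158293724039 * sqrt(10) / 20966066176074793354526720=0.00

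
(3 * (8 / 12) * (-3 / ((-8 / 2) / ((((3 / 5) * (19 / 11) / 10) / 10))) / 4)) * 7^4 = 410571 / 44000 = 9.33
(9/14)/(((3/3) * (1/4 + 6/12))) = 6/7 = 0.86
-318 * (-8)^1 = 2544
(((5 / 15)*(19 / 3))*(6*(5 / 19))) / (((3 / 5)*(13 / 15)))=250 / 39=6.41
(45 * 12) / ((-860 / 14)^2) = 1323 / 9245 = 0.14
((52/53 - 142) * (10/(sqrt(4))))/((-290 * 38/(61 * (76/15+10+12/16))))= 61.73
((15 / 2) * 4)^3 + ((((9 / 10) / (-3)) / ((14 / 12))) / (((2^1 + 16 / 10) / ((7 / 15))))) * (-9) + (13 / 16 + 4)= 2160409 / 80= 27005.11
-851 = -851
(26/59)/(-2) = -13/59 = -0.22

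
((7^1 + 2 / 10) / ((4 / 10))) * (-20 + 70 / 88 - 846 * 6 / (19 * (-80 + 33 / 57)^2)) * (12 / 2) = -5785130943 / 2783099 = -2078.67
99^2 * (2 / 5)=19602 / 5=3920.40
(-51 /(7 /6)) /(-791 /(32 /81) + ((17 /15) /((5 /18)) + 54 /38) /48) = 4651200 /213023881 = 0.02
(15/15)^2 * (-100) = -100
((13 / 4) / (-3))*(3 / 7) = -13 / 28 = -0.46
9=9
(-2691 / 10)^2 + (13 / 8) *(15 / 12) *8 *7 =1813214 / 25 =72528.56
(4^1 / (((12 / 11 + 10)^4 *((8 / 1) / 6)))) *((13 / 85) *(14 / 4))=3996993 / 37660687520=0.00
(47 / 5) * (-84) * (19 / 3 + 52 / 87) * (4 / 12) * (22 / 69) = -1939784 / 3335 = -581.64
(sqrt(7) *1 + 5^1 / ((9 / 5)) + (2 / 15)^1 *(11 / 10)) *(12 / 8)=3 *sqrt(7) / 2 + 329 / 75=8.36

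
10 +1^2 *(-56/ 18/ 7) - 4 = 50/ 9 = 5.56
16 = 16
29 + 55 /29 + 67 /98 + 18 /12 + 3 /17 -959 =-22363181 /24157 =-925.74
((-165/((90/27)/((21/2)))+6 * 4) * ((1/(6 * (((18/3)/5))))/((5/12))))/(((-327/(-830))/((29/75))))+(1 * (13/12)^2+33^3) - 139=932263643/26160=35636.99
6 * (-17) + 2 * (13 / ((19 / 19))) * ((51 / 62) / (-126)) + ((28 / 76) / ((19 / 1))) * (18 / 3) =-47967341 / 470022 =-102.05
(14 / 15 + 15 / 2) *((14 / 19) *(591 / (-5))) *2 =-697774 / 475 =-1469.00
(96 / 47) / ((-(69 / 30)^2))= -9600 / 24863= -0.39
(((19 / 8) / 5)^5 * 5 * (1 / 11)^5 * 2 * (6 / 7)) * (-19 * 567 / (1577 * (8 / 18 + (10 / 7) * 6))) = -37906599591 / 38874052321280000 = -0.00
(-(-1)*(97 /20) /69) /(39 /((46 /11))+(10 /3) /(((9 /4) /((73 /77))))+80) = 67221 /86769310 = 0.00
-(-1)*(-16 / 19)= -16 / 19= -0.84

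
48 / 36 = 4 / 3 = 1.33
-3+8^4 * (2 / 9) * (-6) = -16393 / 3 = -5464.33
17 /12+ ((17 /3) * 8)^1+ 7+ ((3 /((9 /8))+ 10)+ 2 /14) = 5591 /84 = 66.56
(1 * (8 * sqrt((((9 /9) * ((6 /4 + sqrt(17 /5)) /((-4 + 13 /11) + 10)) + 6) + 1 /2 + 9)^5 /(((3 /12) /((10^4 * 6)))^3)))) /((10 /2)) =614400 * sqrt(2370) * (11 * sqrt(85) + 6205)^(5 /2) /493039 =191602190832.97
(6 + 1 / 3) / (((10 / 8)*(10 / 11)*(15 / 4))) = 1672 / 1125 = 1.49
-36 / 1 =-36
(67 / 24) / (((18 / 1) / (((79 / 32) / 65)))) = 5293 / 898560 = 0.01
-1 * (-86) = 86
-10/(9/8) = -80/9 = -8.89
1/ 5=0.20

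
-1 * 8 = -8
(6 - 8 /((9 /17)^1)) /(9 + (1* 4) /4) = -41 /45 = -0.91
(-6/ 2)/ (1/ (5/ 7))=-15/ 7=-2.14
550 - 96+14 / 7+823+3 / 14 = 17909 / 14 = 1279.21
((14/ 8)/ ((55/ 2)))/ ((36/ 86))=301/ 1980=0.15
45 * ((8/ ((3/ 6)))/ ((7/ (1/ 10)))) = 72/ 7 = 10.29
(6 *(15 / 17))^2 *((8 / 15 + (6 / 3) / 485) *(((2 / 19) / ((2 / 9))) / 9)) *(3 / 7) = 74520 / 219317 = 0.34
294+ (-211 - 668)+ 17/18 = -10513/18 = -584.06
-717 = -717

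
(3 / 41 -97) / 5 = -3974 / 205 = -19.39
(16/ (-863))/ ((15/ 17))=-272/ 12945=-0.02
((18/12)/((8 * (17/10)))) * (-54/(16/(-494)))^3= 4449112744635/8704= 511157254.67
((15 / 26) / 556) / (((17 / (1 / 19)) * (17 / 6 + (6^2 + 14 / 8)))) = 45 / 568485814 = 0.00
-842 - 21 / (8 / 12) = -1747 / 2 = -873.50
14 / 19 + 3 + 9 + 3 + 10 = 489 / 19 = 25.74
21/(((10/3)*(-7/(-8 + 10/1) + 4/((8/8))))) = 63/5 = 12.60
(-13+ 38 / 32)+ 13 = 1.19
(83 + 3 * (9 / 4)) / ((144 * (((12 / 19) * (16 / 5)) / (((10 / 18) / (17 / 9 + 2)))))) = 34105 / 774144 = 0.04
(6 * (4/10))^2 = 5.76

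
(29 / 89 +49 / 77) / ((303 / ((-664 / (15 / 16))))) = -3335936 / 1483185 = -2.25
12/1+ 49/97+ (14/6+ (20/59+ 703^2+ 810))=8499241793/17169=495034.18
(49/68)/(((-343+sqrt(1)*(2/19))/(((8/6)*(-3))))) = 931/110755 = 0.01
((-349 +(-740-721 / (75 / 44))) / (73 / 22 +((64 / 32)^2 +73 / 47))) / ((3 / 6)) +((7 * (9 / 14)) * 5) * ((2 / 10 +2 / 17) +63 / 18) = -11928159001 / 46782300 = -254.97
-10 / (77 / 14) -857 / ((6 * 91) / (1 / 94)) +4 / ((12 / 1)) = -282573 / 188188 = -1.50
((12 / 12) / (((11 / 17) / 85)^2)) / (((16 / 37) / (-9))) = -695312325 / 1936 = -359148.93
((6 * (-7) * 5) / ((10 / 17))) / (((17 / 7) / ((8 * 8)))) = -9408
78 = 78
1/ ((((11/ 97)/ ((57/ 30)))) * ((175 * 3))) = 1843/ 57750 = 0.03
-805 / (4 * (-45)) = 161 / 36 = 4.47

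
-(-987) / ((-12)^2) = 329 / 48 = 6.85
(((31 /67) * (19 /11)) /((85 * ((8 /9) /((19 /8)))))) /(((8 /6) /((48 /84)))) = 302157 /28064960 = 0.01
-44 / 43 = -1.02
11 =11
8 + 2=10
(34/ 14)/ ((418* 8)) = 17/ 23408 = 0.00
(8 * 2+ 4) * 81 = 1620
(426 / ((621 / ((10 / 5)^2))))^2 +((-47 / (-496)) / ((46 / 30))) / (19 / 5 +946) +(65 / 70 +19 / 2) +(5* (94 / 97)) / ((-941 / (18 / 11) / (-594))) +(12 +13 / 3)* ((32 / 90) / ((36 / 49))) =9953022859426552357 / 322443731960496720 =30.87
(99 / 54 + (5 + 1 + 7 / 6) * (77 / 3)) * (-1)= -1672 / 9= -185.78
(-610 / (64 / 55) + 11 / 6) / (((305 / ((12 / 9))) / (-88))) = 551639 / 2745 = 200.96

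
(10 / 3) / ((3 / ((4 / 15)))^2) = 32 / 1215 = 0.03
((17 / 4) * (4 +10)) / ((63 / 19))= 323 / 18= 17.94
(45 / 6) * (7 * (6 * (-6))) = -1890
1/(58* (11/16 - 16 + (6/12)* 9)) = -8/5017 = -0.00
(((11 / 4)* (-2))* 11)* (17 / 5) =-2057 / 10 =-205.70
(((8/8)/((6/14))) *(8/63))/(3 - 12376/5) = -40/333747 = -0.00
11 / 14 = 0.79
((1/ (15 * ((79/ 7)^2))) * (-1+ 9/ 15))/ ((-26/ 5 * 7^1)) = 7/ 1216995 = 0.00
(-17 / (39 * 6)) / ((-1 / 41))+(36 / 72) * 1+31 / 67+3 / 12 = 131423 / 31356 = 4.19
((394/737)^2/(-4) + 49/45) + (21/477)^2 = 23329916363/22886425815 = 1.02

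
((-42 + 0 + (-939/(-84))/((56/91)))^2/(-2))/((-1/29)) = 826642709/100352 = 8237.43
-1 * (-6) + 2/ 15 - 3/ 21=629/ 105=5.99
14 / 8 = 1.75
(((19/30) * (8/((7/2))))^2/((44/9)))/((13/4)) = 23104/175175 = 0.13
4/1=4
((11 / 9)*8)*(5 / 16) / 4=55 / 72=0.76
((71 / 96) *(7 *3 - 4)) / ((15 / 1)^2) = 1207 / 21600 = 0.06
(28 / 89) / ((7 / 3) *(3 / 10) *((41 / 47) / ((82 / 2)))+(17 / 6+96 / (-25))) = -24675 / 77786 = -0.32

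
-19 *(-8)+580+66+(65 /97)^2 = 7512607 /9409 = 798.45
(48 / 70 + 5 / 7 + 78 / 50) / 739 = 0.00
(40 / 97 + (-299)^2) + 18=8673683 / 97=89419.41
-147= -147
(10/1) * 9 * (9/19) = 810/19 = 42.63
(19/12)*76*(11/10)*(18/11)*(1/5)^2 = 8.66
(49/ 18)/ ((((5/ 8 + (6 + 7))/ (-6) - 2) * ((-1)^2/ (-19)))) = 7448/ 615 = 12.11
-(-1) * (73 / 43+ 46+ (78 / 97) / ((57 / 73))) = 3861607 / 79249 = 48.73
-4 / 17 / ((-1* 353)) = 4 / 6001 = 0.00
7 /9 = 0.78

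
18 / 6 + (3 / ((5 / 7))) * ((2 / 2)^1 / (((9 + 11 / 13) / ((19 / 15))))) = 11329 / 3200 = 3.54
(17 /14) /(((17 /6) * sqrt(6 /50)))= 5 * sqrt(3) /7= 1.24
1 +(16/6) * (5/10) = 7/3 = 2.33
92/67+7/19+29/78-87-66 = -14982139/99294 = -150.89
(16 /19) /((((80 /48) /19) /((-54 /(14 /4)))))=-148.11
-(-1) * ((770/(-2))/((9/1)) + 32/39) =-4909/117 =-41.96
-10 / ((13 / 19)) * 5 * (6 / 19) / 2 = -150 / 13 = -11.54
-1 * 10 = -10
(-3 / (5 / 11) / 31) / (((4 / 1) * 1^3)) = -33 / 620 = -0.05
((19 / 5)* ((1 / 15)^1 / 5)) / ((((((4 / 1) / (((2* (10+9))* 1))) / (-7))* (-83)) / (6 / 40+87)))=17689 / 5000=3.54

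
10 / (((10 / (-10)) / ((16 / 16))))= -10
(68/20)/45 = 17/225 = 0.08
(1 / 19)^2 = 1 / 361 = 0.00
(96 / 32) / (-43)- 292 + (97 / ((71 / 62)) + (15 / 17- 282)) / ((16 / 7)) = -313897779 / 830416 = -378.00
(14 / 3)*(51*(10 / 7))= 340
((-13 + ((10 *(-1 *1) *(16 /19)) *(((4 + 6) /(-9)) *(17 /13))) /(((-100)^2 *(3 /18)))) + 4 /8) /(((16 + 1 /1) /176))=-40731064 /314925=-129.34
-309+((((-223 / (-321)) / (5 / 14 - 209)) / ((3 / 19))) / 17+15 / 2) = -28835392309 / 95639382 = -301.50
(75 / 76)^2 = 5625 / 5776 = 0.97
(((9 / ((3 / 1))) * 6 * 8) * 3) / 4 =108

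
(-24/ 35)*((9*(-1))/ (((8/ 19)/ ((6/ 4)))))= 1539/ 70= 21.99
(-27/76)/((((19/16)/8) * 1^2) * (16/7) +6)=-378/6745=-0.06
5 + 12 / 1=17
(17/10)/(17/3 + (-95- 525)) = -51/18430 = -0.00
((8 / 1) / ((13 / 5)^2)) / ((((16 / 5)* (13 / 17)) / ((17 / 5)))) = 7225 / 4394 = 1.64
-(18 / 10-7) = 26 / 5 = 5.20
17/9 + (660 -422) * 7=15011/9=1667.89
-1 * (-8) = 8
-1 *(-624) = 624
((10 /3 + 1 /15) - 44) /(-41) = 203 /205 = 0.99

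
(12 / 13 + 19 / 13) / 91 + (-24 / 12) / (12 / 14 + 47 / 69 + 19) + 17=99332931 / 5867680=16.93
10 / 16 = 5 / 8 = 0.62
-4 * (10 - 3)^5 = -67228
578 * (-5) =-2890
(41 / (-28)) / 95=-0.02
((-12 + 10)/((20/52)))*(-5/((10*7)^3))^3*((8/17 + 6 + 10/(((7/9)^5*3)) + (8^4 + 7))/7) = 15307499181/1614170913380620000000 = 0.00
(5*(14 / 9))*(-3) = -70 / 3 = -23.33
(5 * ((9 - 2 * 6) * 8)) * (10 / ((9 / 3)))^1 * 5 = -2000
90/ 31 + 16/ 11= 4.36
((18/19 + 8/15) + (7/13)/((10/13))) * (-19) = -41.43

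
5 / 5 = 1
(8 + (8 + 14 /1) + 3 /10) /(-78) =-101 /260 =-0.39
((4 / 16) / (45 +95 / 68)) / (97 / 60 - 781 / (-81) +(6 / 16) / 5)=11016 / 23170951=0.00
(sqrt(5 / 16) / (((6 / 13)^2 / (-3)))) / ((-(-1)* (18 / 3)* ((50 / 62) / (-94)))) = 246233* sqrt(5) / 3600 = 152.94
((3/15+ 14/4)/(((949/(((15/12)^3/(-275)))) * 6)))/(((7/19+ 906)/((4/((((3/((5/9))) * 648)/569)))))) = -0.00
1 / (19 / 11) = 11 / 19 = 0.58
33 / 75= 11 / 25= 0.44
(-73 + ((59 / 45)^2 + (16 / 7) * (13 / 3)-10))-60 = -1862258 / 14175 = -131.38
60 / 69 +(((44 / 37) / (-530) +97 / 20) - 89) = -83.28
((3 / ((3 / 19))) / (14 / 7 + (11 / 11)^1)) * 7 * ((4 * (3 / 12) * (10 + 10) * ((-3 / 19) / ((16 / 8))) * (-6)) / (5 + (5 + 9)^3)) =420 / 2749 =0.15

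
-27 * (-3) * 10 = 810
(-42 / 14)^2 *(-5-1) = -54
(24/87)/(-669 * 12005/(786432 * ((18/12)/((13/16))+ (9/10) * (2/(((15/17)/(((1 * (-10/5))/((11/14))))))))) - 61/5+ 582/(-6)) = -125451632640/48272279292419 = -0.00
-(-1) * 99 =99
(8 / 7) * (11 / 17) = 88 / 119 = 0.74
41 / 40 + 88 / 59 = 2.52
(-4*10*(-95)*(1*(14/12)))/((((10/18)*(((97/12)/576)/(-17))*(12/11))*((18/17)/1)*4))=-202947360/97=-2092240.82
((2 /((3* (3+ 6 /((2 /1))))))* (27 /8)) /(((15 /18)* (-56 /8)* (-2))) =9 /280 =0.03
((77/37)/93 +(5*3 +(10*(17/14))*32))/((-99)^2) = 9721364/236076687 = 0.04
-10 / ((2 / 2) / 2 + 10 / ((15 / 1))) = -60 / 7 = -8.57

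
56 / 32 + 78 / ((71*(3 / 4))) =913 / 284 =3.21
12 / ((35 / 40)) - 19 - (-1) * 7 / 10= -321 / 70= -4.59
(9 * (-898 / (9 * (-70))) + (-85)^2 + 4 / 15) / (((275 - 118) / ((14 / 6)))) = 152000 / 1413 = 107.57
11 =11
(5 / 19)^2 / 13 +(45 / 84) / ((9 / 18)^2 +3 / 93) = 437674 / 229957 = 1.90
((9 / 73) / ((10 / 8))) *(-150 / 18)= -60 / 73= -0.82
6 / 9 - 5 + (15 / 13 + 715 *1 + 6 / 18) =9258 / 13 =712.15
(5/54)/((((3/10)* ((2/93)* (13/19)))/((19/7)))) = 279775/4914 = 56.93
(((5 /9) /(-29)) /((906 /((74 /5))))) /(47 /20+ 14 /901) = -666740 /5039918091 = -0.00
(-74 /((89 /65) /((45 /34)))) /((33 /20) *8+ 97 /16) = -8658000 /2331533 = -3.71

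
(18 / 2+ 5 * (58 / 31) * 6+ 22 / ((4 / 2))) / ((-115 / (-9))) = 4248 / 713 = 5.96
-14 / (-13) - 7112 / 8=-11543 / 13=-887.92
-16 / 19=-0.84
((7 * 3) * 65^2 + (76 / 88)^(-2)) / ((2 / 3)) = 96090627 / 722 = 133089.51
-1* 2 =-2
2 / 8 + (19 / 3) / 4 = 11 / 6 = 1.83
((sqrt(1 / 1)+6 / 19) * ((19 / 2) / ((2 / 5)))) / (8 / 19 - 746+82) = -2375 / 50432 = -0.05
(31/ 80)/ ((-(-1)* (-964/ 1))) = -0.00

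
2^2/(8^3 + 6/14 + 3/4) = 112/14369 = 0.01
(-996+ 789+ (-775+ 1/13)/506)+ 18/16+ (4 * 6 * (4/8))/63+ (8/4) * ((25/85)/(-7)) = -207.30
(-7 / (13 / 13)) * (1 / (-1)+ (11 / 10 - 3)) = 203 / 10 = 20.30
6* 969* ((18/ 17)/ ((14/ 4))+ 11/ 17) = 38646/ 7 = 5520.86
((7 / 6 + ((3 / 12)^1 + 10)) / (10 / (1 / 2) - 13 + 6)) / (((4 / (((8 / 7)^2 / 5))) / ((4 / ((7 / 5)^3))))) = 54800 / 655473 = 0.08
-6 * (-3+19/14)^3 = 36501/1372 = 26.60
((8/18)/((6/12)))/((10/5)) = 4/9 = 0.44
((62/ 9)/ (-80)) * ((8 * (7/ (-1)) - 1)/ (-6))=-589/ 720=-0.82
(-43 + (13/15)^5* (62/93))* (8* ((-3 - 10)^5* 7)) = 2021371141337912/2278125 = 887295974.25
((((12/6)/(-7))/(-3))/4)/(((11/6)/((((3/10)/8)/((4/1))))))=0.00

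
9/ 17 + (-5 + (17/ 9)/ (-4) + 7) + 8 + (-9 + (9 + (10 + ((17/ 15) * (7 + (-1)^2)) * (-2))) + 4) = 18127/ 3060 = 5.92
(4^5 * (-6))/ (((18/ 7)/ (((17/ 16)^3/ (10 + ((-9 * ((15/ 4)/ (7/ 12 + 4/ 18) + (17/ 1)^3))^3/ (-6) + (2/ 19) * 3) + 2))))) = -15936479881/ 80348789162174919768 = -0.00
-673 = -673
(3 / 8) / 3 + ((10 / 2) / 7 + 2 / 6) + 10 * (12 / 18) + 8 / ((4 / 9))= 1447 / 56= 25.84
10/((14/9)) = 45/7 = 6.43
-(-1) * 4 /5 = 4 /5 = 0.80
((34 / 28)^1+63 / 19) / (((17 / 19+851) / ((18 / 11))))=10845 / 1246322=0.01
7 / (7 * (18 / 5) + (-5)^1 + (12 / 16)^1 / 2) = 280 / 823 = 0.34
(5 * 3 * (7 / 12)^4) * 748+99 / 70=78658261 / 60480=1300.57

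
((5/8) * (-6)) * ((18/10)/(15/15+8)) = -3/4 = -0.75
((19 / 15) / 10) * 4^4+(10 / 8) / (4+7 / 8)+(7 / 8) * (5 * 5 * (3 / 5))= 45.81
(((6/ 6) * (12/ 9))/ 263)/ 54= 2/ 21303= 0.00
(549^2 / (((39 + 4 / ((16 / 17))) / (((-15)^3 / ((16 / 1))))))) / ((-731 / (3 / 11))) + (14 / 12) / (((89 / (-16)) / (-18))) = 273469605117 / 495229108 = 552.21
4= 4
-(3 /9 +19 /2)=-59 /6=-9.83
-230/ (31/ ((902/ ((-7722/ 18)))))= 18860/ 1209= 15.60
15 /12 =5 /4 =1.25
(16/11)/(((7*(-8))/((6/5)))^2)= 9/13475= 0.00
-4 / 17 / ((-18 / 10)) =20 / 153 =0.13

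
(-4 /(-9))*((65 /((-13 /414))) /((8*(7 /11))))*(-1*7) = 1265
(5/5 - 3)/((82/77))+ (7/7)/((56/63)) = -247/328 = -0.75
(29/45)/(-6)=-0.11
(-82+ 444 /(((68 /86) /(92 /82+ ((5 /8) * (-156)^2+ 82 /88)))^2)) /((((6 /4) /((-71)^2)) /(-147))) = -38178726447474702595381463 /470263112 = -81185883972703992.56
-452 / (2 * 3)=-226 / 3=-75.33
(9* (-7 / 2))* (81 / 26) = -5103 / 52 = -98.13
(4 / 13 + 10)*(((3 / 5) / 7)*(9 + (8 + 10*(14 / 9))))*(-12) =-157048 / 455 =-345.16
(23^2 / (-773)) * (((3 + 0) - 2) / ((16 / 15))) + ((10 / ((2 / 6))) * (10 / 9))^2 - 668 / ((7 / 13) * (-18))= 1179.39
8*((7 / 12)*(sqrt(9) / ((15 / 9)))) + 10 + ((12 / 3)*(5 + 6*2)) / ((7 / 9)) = 3704 / 35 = 105.83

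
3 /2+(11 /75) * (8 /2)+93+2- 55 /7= 93691 /1050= 89.23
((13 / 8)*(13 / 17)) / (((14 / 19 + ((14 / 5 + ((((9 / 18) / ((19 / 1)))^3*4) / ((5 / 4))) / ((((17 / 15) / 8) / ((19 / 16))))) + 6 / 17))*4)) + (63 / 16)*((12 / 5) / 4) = 46648219 / 19099680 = 2.44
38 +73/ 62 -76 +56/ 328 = -93169/ 2542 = -36.65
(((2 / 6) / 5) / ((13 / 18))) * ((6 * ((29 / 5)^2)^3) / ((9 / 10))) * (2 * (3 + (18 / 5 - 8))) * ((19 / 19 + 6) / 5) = -466341483664 / 5078125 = -91833.40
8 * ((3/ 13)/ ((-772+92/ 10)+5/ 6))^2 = 64800/ 88308225889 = 0.00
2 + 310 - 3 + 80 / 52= 4037 / 13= 310.54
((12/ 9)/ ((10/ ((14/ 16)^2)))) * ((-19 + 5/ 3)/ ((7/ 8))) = -91/ 45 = -2.02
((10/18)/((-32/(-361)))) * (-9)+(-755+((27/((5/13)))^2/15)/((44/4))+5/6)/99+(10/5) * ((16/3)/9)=-817236443/13068000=-62.54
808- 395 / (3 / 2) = 1634 / 3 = 544.67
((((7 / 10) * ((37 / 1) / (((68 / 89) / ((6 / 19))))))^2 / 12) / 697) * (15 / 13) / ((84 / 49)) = 11158320621 / 1210016088320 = 0.01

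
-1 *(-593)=593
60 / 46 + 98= 2284 / 23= 99.30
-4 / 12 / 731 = -1 / 2193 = -0.00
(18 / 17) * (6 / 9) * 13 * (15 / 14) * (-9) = -10530 / 119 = -88.49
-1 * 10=-10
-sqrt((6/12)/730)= -sqrt(365)/730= -0.03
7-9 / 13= 82 / 13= 6.31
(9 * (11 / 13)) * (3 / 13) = 297 / 169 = 1.76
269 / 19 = 14.16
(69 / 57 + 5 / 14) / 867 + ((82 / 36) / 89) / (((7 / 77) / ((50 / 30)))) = 43504726 / 92364111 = 0.47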